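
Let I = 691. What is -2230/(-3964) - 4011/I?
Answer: -7179337/1369562 ≈ -5.2421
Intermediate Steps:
-2230/(-3964) - 4011/I = -2230/(-3964) - 4011/691 = -2230*(-1/3964) - 4011*1/691 = 1115/1982 - 4011/691 = -7179337/1369562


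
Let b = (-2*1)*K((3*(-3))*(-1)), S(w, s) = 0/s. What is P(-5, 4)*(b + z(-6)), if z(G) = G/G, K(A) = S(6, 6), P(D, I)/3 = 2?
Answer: 6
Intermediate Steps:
S(w, s) = 0
P(D, I) = 6 (P(D, I) = 3*2 = 6)
K(A) = 0
z(G) = 1
b = 0 (b = -2*1*0 = -2*0 = 0)
P(-5, 4)*(b + z(-6)) = 6*(0 + 1) = 6*1 = 6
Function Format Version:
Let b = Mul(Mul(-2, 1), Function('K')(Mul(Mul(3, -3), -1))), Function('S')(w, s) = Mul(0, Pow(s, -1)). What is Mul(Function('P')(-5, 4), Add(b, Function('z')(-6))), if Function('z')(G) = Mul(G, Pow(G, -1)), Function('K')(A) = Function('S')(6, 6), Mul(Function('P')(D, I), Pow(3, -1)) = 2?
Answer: 6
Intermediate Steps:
Function('S')(w, s) = 0
Function('P')(D, I) = 6 (Function('P')(D, I) = Mul(3, 2) = 6)
Function('K')(A) = 0
Function('z')(G) = 1
b = 0 (b = Mul(Mul(-2, 1), 0) = Mul(-2, 0) = 0)
Mul(Function('P')(-5, 4), Add(b, Function('z')(-6))) = Mul(6, Add(0, 1)) = Mul(6, 1) = 6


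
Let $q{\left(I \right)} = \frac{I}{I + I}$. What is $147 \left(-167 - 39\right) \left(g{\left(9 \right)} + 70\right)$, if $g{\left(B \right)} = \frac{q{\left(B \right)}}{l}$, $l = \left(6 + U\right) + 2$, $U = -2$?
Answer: $- \frac{4244527}{2} \approx -2.1223 \cdot 10^{6}$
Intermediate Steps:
$q{\left(I \right)} = \frac{1}{2}$ ($q{\left(I \right)} = \frac{I}{2 I} = \frac{1}{2 I} I = \frac{1}{2}$)
$l = 6$ ($l = \left(6 - 2\right) + 2 = 4 + 2 = 6$)
$g{\left(B \right)} = \frac{1}{12}$ ($g{\left(B \right)} = \frac{1}{2 \cdot 6} = \frac{1}{2} \cdot \frac{1}{6} = \frac{1}{12}$)
$147 \left(-167 - 39\right) \left(g{\left(9 \right)} + 70\right) = 147 \left(-167 - 39\right) \left(\frac{1}{12} + 70\right) = 147 \left(\left(-206\right) \frac{841}{12}\right) = 147 \left(- \frac{86623}{6}\right) = - \frac{4244527}{2}$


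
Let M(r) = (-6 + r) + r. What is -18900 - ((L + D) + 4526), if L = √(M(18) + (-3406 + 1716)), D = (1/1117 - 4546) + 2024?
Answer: -23349769/1117 - 2*I*√415 ≈ -20904.0 - 40.743*I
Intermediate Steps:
M(r) = -6 + 2*r
D = -2817073/1117 (D = (1/1117 - 4546) + 2024 = -5077881/1117 + 2024 = -2817073/1117 ≈ -2522.0)
L = 2*I*√415 (L = √((-6 + 2*18) + (-3406 + 1716)) = √((-6 + 36) - 1690) = √(30 - 1690) = √(-1660) = 2*I*√415 ≈ 40.743*I)
-18900 - ((L + D) + 4526) = -18900 - ((2*I*√415 - 2817073/1117) + 4526) = -18900 - ((-2817073/1117 + 2*I*√415) + 4526) = -18900 - (2238469/1117 + 2*I*√415) = -18900 + (-2238469/1117 - 2*I*√415) = -23349769/1117 - 2*I*√415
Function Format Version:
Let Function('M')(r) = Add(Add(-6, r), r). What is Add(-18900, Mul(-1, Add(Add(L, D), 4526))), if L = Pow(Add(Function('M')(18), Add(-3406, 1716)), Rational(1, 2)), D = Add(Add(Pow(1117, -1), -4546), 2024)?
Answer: Add(Rational(-23349769, 1117), Mul(-2, I, Pow(415, Rational(1, 2)))) ≈ Add(-20904., Mul(-40.743, I))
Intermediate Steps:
Function('M')(r) = Add(-6, Mul(2, r))
D = Rational(-2817073, 1117) (D = Add(Add(Rational(1, 1117), -4546), 2024) = Add(Rational(-5077881, 1117), 2024) = Rational(-2817073, 1117) ≈ -2522.0)
L = Mul(2, I, Pow(415, Rational(1, 2))) (L = Pow(Add(Add(-6, Mul(2, 18)), Add(-3406, 1716)), Rational(1, 2)) = Pow(Add(Add(-6, 36), -1690), Rational(1, 2)) = Pow(Add(30, -1690), Rational(1, 2)) = Pow(-1660, Rational(1, 2)) = Mul(2, I, Pow(415, Rational(1, 2))) ≈ Mul(40.743, I))
Add(-18900, Mul(-1, Add(Add(L, D), 4526))) = Add(-18900, Mul(-1, Add(Add(Mul(2, I, Pow(415, Rational(1, 2))), Rational(-2817073, 1117)), 4526))) = Add(-18900, Mul(-1, Add(Add(Rational(-2817073, 1117), Mul(2, I, Pow(415, Rational(1, 2)))), 4526))) = Add(-18900, Mul(-1, Add(Rational(2238469, 1117), Mul(2, I, Pow(415, Rational(1, 2)))))) = Add(-18900, Add(Rational(-2238469, 1117), Mul(-2, I, Pow(415, Rational(1, 2))))) = Add(Rational(-23349769, 1117), Mul(-2, I, Pow(415, Rational(1, 2))))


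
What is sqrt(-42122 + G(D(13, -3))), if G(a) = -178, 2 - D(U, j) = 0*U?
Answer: 30*I*sqrt(47) ≈ 205.67*I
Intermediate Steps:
D(U, j) = 2 (D(U, j) = 2 - 0*U = 2 - 1*0 = 2 + 0 = 2)
sqrt(-42122 + G(D(13, -3))) = sqrt(-42122 - 178) = sqrt(-42300) = 30*I*sqrt(47)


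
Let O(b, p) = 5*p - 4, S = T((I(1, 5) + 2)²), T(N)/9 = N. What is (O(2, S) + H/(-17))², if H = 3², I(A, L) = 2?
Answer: 147938569/289 ≈ 5.1190e+5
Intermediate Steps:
H = 9
T(N) = 9*N
S = 144 (S = 9*(2 + 2)² = 9*4² = 9*16 = 144)
O(b, p) = -4 + 5*p
(O(2, S) + H/(-17))² = ((-4 + 5*144) + 9/(-17))² = ((-4 + 720) + 9*(-1/17))² = (716 - 9/17)² = (12163/17)² = 147938569/289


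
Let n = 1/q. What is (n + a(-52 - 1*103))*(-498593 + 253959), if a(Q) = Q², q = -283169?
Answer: -1664278182388016/283169 ≈ -5.8773e+9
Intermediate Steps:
n = -1/283169 (n = 1/(-283169) = -1/283169 ≈ -3.5315e-6)
(n + a(-52 - 1*103))*(-498593 + 253959) = (-1/283169 + (-52 - 1*103)²)*(-498593 + 253959) = (-1/283169 + (-52 - 103)²)*(-244634) = (-1/283169 + (-155)²)*(-244634) = (-1/283169 + 24025)*(-244634) = (6803135224/283169)*(-244634) = -1664278182388016/283169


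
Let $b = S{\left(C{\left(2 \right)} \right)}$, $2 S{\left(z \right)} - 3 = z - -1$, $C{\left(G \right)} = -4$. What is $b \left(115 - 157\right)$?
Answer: $0$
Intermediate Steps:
$S{\left(z \right)} = 2 + \frac{z}{2}$ ($S{\left(z \right)} = \frac{3}{2} + \frac{z - -1}{2} = \frac{3}{2} + \frac{z + 1}{2} = \frac{3}{2} + \frac{1 + z}{2} = \frac{3}{2} + \left(\frac{1}{2} + \frac{z}{2}\right) = 2 + \frac{z}{2}$)
$b = 0$ ($b = 2 + \frac{1}{2} \left(-4\right) = 2 - 2 = 0$)
$b \left(115 - 157\right) = 0 \left(115 - 157\right) = 0 \left(-42\right) = 0$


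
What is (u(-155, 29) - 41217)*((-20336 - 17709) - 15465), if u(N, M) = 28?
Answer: 2204023390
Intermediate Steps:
(u(-155, 29) - 41217)*((-20336 - 17709) - 15465) = (28 - 41217)*((-20336 - 17709) - 15465) = -41189*(-38045 - 15465) = -41189*(-53510) = 2204023390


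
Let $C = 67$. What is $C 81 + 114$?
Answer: $5541$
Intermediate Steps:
$C 81 + 114 = 67 \cdot 81 + 114 = 5427 + 114 = 5541$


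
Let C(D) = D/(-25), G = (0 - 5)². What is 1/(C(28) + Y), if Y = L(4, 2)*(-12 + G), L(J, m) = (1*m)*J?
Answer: 25/2572 ≈ 0.0097201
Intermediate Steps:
G = 25 (G = (-5)² = 25)
C(D) = -D/25 (C(D) = D*(-1/25) = -D/25)
L(J, m) = J*m (L(J, m) = m*J = J*m)
Y = 104 (Y = (4*2)*(-12 + 25) = 8*13 = 104)
1/(C(28) + Y) = 1/(-1/25*28 + 104) = 1/(-28/25 + 104) = 1/(2572/25) = 25/2572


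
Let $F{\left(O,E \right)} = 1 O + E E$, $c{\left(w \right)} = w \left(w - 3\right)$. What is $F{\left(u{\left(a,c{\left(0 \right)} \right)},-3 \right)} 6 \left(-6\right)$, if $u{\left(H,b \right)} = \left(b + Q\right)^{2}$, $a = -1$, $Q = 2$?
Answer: $-468$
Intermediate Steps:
$c{\left(w \right)} = w \left(-3 + w\right)$
$u{\left(H,b \right)} = \left(2 + b\right)^{2}$ ($u{\left(H,b \right)} = \left(b + 2\right)^{2} = \left(2 + b\right)^{2}$)
$F{\left(O,E \right)} = O + E^{2}$
$F{\left(u{\left(a,c{\left(0 \right)} \right)},-3 \right)} 6 \left(-6\right) = \left(\left(2 + 0 \left(-3 + 0\right)\right)^{2} + \left(-3\right)^{2}\right) 6 \left(-6\right) = \left(\left(2 + 0 \left(-3\right)\right)^{2} + 9\right) 6 \left(-6\right) = \left(\left(2 + 0\right)^{2} + 9\right) 6 \left(-6\right) = \left(2^{2} + 9\right) 6 \left(-6\right) = \left(4 + 9\right) 6 \left(-6\right) = 13 \cdot 6 \left(-6\right) = 78 \left(-6\right) = -468$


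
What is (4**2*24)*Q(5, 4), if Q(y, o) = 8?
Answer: 3072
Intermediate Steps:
(4**2*24)*Q(5, 4) = (4**2*24)*8 = (16*24)*8 = 384*8 = 3072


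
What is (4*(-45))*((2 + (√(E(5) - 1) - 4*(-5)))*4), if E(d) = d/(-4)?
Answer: -15840 - 1080*I ≈ -15840.0 - 1080.0*I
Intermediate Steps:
E(d) = -d/4 (E(d) = d*(-¼) = -d/4)
(4*(-45))*((2 + (√(E(5) - 1) - 4*(-5)))*4) = (4*(-45))*((2 + (√(-¼*5 - 1) - 4*(-5)))*4) = -180*(2 + (√(-5/4 - 1) + 20))*4 = -180*(2 + (√(-9/4) + 20))*4 = -180*(2 + (3*I/2 + 20))*4 = -180*(2 + (20 + 3*I/2))*4 = -180*(22 + 3*I/2)*4 = -180*(88 + 6*I) = -15840 - 1080*I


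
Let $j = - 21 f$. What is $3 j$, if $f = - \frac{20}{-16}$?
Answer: $- \frac{315}{4} \approx -78.75$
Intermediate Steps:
$f = \frac{5}{4}$ ($f = \left(-20\right) \left(- \frac{1}{16}\right) = \frac{5}{4} \approx 1.25$)
$j = - \frac{105}{4}$ ($j = \left(-21\right) \frac{5}{4} = - \frac{105}{4} \approx -26.25$)
$3 j = 3 \left(- \frac{105}{4}\right) = - \frac{315}{4}$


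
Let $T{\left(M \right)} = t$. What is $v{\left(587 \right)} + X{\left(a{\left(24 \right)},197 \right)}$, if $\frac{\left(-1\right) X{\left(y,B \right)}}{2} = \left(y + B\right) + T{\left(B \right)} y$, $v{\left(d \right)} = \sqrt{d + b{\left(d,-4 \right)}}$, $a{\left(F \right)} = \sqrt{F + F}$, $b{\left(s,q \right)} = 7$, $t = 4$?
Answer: $-394 - 40 \sqrt{3} + 3 \sqrt{66} \approx -438.91$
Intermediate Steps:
$T{\left(M \right)} = 4$
$a{\left(F \right)} = \sqrt{2} \sqrt{F}$ ($a{\left(F \right)} = \sqrt{2 F} = \sqrt{2} \sqrt{F}$)
$v{\left(d \right)} = \sqrt{7 + d}$ ($v{\left(d \right)} = \sqrt{d + 7} = \sqrt{7 + d}$)
$X{\left(y,B \right)} = - 10 y - 2 B$ ($X{\left(y,B \right)} = - 2 \left(\left(y + B\right) + 4 y\right) = - 2 \left(\left(B + y\right) + 4 y\right) = - 2 \left(B + 5 y\right) = - 10 y - 2 B$)
$v{\left(587 \right)} + X{\left(a{\left(24 \right)},197 \right)} = \sqrt{7 + 587} - \left(394 + 10 \sqrt{2} \sqrt{24}\right) = \sqrt{594} - \left(394 + 10 \sqrt{2} \cdot 2 \sqrt{6}\right) = 3 \sqrt{66} - \left(394 + 10 \cdot 4 \sqrt{3}\right) = 3 \sqrt{66} - \left(394 + 40 \sqrt{3}\right) = -394 - 40 \sqrt{3} + 3 \sqrt{66}$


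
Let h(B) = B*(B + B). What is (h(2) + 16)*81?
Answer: 1944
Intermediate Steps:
h(B) = 2*B² (h(B) = B*(2*B) = 2*B²)
(h(2) + 16)*81 = (2*2² + 16)*81 = (2*4 + 16)*81 = (8 + 16)*81 = 24*81 = 1944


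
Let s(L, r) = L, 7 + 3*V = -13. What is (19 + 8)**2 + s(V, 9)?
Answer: 2167/3 ≈ 722.33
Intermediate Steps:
V = -20/3 (V = -7/3 + (1/3)*(-13) = -7/3 - 13/3 = -20/3 ≈ -6.6667)
(19 + 8)**2 + s(V, 9) = (19 + 8)**2 - 20/3 = 27**2 - 20/3 = 729 - 20/3 = 2167/3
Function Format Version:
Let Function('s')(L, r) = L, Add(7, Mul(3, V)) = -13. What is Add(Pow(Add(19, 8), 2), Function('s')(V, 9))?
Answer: Rational(2167, 3) ≈ 722.33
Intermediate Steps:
V = Rational(-20, 3) (V = Add(Rational(-7, 3), Mul(Rational(1, 3), -13)) = Add(Rational(-7, 3), Rational(-13, 3)) = Rational(-20, 3) ≈ -6.6667)
Add(Pow(Add(19, 8), 2), Function('s')(V, 9)) = Add(Pow(Add(19, 8), 2), Rational(-20, 3)) = Add(Pow(27, 2), Rational(-20, 3)) = Add(729, Rational(-20, 3)) = Rational(2167, 3)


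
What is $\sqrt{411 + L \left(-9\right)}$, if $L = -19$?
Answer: $\sqrt{582} \approx 24.125$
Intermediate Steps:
$\sqrt{411 + L \left(-9\right)} = \sqrt{411 - -171} = \sqrt{411 + 171} = \sqrt{582}$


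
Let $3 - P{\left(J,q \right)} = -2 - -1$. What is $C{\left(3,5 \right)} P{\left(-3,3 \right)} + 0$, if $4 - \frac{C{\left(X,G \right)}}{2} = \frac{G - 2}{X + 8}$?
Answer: $\frac{328}{11} \approx 29.818$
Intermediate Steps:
$P{\left(J,q \right)} = 4$ ($P{\left(J,q \right)} = 3 - \left(-2 - -1\right) = 3 - \left(-2 + 1\right) = 3 - -1 = 3 + 1 = 4$)
$C{\left(X,G \right)} = 8 - \frac{2 \left(-2 + G\right)}{8 + X}$ ($C{\left(X,G \right)} = 8 - 2 \frac{G - 2}{X + 8} = 8 - 2 \frac{-2 + G}{8 + X} = 8 - \frac{2 \left(-2 + G\right)}{8 + X}$)
$C{\left(3,5 \right)} P{\left(-3,3 \right)} + 0 = \frac{2 \left(34 - 5 + 4 \cdot 3\right)}{8 + 3} \cdot 4 + 0 = \frac{2 \left(34 - 5 + 12\right)}{11} \cdot 4 + 0 = 2 \cdot \frac{1}{11} \cdot 41 \cdot 4 + 0 = \frac{82}{11} \cdot 4 + 0 = \frac{328}{11} + 0 = \frac{328}{11}$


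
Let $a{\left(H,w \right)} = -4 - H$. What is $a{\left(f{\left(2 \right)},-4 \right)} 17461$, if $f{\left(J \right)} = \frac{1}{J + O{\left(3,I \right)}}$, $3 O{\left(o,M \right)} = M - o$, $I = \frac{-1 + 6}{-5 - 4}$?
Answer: $- \frac{2008015}{22} \approx -91273.0$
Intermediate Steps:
$I = - \frac{5}{9}$ ($I = \frac{5}{-9} = 5 \left(- \frac{1}{9}\right) = - \frac{5}{9} \approx -0.55556$)
$O{\left(o,M \right)} = - \frac{o}{3} + \frac{M}{3}$ ($O{\left(o,M \right)} = \frac{M - o}{3} = - \frac{o}{3} + \frac{M}{3}$)
$f{\left(J \right)} = \frac{1}{- \frac{32}{27} + J}$ ($f{\left(J \right)} = \frac{1}{J + \left(\left(- \frac{1}{3}\right) 3 + \frac{1}{3} \left(- \frac{5}{9}\right)\right)} = \frac{1}{J - \frac{32}{27}} = \frac{1}{- \frac{32}{27} + J}$)
$a{\left(f{\left(2 \right)},-4 \right)} 17461 = \left(-4 - \frac{27}{-32 + 27 \cdot 2}\right) 17461 = \left(-4 - \frac{27}{-32 + 54}\right) 17461 = \left(-4 - \frac{27}{22}\right) 17461 = \left(- \frac{115}{22}\right) 17461 = - \frac{2008015}{22}$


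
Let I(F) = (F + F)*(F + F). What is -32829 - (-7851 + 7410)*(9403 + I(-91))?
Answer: 18721578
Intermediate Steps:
I(F) = 4*F² (I(F) = (2*F)*(2*F) = 4*F²)
-32829 - (-7851 + 7410)*(9403 + I(-91)) = -32829 - (-7851 + 7410)*(9403 + 4*(-91)²) = -32829 - (-441)*(9403 + 4*8281) = -32829 - (-441)*(9403 + 33124) = -32829 - (-441)*42527 = -32829 - 1*(-18754407) = -32829 + 18754407 = 18721578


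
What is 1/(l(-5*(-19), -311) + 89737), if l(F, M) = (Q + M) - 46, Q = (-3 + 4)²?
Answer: 1/89381 ≈ 1.1188e-5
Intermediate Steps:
Q = 1 (Q = 1² = 1)
l(F, M) = -45 + M (l(F, M) = (1 + M) - 46 = -45 + M)
1/(l(-5*(-19), -311) + 89737) = 1/((-45 - 311) + 89737) = 1/(-356 + 89737) = 1/89381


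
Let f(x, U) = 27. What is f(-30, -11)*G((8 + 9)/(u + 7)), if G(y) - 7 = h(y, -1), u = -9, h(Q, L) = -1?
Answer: 162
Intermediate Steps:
G(y) = 6 (G(y) = 7 - 1 = 6)
f(-30, -11)*G((8 + 9)/(u + 7)) = 27*6 = 162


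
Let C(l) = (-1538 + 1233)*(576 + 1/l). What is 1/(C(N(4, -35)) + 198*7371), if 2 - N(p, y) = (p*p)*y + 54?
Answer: 508/652158919 ≈ 7.7895e-7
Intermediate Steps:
N(p, y) = -52 - y*p² (N(p, y) = 2 - ((p*p)*y + 54) = 2 - (p²*y + 54) = 2 - (y*p² + 54) = 2 - (54 + y*p²) = 2 + (-54 - y*p²) = -52 - y*p²)
C(l) = -175680 - 305/l (C(l) = -305*(576 + 1/l) = -175680 - 305/l)
1/(C(N(4, -35)) + 198*7371) = 1/((-175680 - 305/(-52 - 1*(-35)*4²)) + 198*7371) = 1/((-175680 - 305/(-52 - 1*(-35)*16)) + 1459458) = 1/((-175680 - 305/(-52 + 560)) + 1459458) = 1/((-175680 - 305/508) + 1459458) = 1/(-89245745/508 + 1459458) = 1/(652158919/508) = 508/652158919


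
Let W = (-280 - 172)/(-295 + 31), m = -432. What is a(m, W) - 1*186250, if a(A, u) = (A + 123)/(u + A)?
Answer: -5289293356/28399 ≈ -1.8625e+5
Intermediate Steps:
W = 113/66 (W = -452/(-264) = -452*(-1/264) = 113/66 ≈ 1.7121)
a(A, u) = (123 + A)/(A + u)
a(m, W) - 1*186250 = (123 - 432)/(-432 + 113/66) - 1*186250 = -309/(-28399/66) - 186250 = -66/28399*(-309) - 186250 = 20394/28399 - 186250 = -5289293356/28399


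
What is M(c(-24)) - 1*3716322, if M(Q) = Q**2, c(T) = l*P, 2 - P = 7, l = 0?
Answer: -3716322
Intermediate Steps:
P = -5 (P = 2 - 1*7 = 2 - 7 = -5)
c(T) = 0 (c(T) = 0*(-5) = 0)
M(c(-24)) - 1*3716322 = 0**2 - 1*3716322 = 0 - 3716322 = -3716322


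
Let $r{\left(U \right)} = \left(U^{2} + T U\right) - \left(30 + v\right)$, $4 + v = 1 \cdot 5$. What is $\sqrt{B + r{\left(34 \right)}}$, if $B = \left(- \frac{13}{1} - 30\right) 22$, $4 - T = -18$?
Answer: $3 \sqrt{103} \approx 30.447$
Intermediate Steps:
$v = 1$ ($v = -4 + 1 \cdot 5 = -4 + 5 = 1$)
$T = 22$ ($T = 4 - -18 = 4 + 18 = 22$)
$r{\left(U \right)} = -31 + U^{2} + 22 U$ ($r{\left(U \right)} = \left(U^{2} + 22 U\right) - 31 = -31 + U^{2} + 22 U$)
$B = -946$ ($B = \left(\left(-13\right) 1 - 30\right) 22 = \left(-13 - 30\right) 22 = \left(-43\right) 22 = -946$)
$\sqrt{B + r{\left(34 \right)}} = \sqrt{-946 + \left(-31 + 34^{2} + 22 \cdot 34\right)} = \sqrt{-946 + \left(-31 + 1156 + 748\right)} = \sqrt{-946 + 1873} = \sqrt{927} = 3 \sqrt{103}$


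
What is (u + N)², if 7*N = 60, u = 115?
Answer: 748225/49 ≈ 15270.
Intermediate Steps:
N = 60/7 (N = (⅐)*60 = 60/7 ≈ 8.5714)
(u + N)² = (115 + 60/7)² = (865/7)² = 748225/49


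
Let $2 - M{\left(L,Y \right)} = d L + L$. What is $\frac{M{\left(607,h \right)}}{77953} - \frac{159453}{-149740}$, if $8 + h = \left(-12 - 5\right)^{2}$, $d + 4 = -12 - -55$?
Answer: $\frac{8794451989}{11672682220} \approx 0.75342$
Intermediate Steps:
$d = 39$ ($d = -4 - -43 = -4 + \left(-12 + 55\right) = -4 + 43 = 39$)
$h = 281$ ($h = -8 + \left(-12 - 5\right)^{2} = -8 + \left(-17\right)^{2} = -8 + 289 = 281$)
$M{\left(L,Y \right)} = 2 - 40 L$ ($M{\left(L,Y \right)} = 2 - \left(39 L + L\right) = 2 - 40 L$)
$\frac{M{\left(607,h \right)}}{77953} - \frac{159453}{-149740} = \frac{2 - 24280}{77953} - \frac{159453}{-149740} = \left(2 - 24280\right) \frac{1}{77953} - - \frac{159453}{149740} = \left(-24278\right) \frac{1}{77953} + \frac{159453}{149740} = - \frac{24278}{77953} + \frac{159453}{149740} = \frac{8794451989}{11672682220}$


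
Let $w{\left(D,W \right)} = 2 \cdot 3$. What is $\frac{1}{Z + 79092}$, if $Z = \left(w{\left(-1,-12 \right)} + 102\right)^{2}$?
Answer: $\frac{1}{90756} \approx 1.1019 \cdot 10^{-5}$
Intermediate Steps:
$w{\left(D,W \right)} = 6$
$Z = 11664$ ($Z = \left(6 + 102\right)^{2} = 108^{2} = 11664$)
$\frac{1}{Z + 79092} = \frac{1}{11664 + 79092} = \frac{1}{90756}$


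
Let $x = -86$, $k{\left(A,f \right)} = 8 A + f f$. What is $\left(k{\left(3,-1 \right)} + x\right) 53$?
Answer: $-3233$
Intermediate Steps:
$k{\left(A,f \right)} = f^{2} + 8 A$ ($k{\left(A,f \right)} = 8 A + f^{2} = f^{2} + 8 A$)
$\left(k{\left(3,-1 \right)} + x\right) 53 = \left(\left(\left(-1\right)^{2} + 8 \cdot 3\right) - 86\right) 53 = \left(\left(1 + 24\right) - 86\right) 53 = \left(25 - 86\right) 53 = \left(-61\right) 53 = -3233$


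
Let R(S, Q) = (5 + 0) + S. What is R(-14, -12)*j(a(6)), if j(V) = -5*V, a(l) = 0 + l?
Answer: 270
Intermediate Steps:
a(l) = l
R(S, Q) = 5 + S
R(-14, -12)*j(a(6)) = (5 - 14)*(-5*6) = -9*(-30) = 270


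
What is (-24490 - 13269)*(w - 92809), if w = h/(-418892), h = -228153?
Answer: 1467946050656525/418892 ≈ 3.5044e+9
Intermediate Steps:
w = 228153/418892 (w = -228153/(-418892) = -228153*(-1/418892) = 228153/418892 ≈ 0.54466)
(-24490 - 13269)*(w - 92809) = (-24490 - 13269)*(228153/418892 - 92809) = -37759*(-38876719475/418892) = 1467946050656525/418892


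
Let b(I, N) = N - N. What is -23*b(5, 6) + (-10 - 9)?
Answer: -19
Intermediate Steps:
b(I, N) = 0
-23*b(5, 6) + (-10 - 9) = -23*0 + (-10 - 9) = 0 - 19 = -19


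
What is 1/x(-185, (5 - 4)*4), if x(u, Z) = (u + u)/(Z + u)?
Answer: 181/370 ≈ 0.48919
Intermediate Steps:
x(u, Z) = 2*u/(Z + u) (x(u, Z) = (2*u)/(Z + u) = 2*u/(Z + u))
1/x(-185, (5 - 4)*4) = 1/(2*(-185)/((5 - 4)*4 - 185)) = 1/(2*(-185)/(1*4 - 185)) = 1/(2*(-185)/(4 - 185)) = 1/(2*(-185)/(-181)) = 1/(2*(-185)*(-1/181)) = 1/(370/181) = 181/370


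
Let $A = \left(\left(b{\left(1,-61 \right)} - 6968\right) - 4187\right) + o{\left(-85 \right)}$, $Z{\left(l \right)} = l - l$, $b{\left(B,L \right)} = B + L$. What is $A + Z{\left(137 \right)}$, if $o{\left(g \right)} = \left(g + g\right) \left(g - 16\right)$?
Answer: $5955$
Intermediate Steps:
$o{\left(g \right)} = 2 g \left(-16 + g\right)$
$Z{\left(l \right)} = 0$
$A = 5955$ ($A = \left(\left(\left(1 - 61\right) - 6968\right) - 4187\right) + 2 \left(-85\right) \left(-16 - 85\right) = \left(\left(-60 - 6968\right) - 4187\right) + 2 \left(-85\right) \left(-101\right) = \left(-7028 - 4187\right) + 17170 = -11215 + 17170 = 5955$)
$A + Z{\left(137 \right)} = 5955 + 0 = 5955$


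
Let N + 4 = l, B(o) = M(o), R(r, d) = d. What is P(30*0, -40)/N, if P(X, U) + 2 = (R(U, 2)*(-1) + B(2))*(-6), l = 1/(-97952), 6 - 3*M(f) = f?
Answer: -195904/391809 ≈ -0.50000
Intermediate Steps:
M(f) = 2 - f/3
B(o) = 2 - o/3
l = -1/97952 ≈ -1.0209e-5
P(X, U) = 2 (P(X, U) = -2 + (2*(-1) + (2 - ⅓*2))*(-6) = -2 + (-2 + (2 - ⅔))*(-6) = -2 + (-2 + 4/3)*(-6) = -2 - ⅔*(-6) = -2 + 4 = 2)
N = -391809/97952 (N = -4 - 1/97952 = -391809/97952 ≈ -4.0000)
P(30*0, -40)/N = 2/(-391809/97952) = 2*(-97952/391809) = -195904/391809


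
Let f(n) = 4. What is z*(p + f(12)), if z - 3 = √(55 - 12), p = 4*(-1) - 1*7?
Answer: -21 - 7*√43 ≈ -66.902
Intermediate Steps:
p = -11 (p = -4 - 7 = -11)
z = 3 + √43 (z = 3 + √(55 - 12) = 3 + √43 ≈ 9.5574)
z*(p + f(12)) = (3 + √43)*(-11 + 4) = (3 + √43)*(-7) = -21 - 7*√43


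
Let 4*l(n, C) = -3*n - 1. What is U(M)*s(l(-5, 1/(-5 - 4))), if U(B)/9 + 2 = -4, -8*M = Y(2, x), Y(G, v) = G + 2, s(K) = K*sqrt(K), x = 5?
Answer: -189*sqrt(14)/2 ≈ -353.59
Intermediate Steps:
l(n, C) = -1/4 - 3*n/4 (l(n, C) = (-3*n - 1)/4 = (-1 - 3*n)/4 = -1/4 - 3*n/4)
s(K) = K**(3/2)
Y(G, v) = 2 + G
M = -1/2 (M = -(2 + 2)/8 = -1/8*4 = -1/2 ≈ -0.50000)
U(B) = -54 (U(B) = -18 + 9*(-4) = -18 - 36 = -54)
U(M)*s(l(-5, 1/(-5 - 4))) = -54*(-1/4 - 3/4*(-5))**(3/2) = -54*(-1/4 + 15/4)**(3/2) = -189*sqrt(14)/2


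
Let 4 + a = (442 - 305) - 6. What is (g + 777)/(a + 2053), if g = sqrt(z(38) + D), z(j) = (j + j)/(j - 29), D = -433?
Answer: 777/2180 + I*sqrt(3821)/6540 ≈ 0.35642 + 0.0094517*I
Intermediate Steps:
z(j) = 2*j/(-29 + j) (z(j) = (2*j)/(-29 + j) = 2*j/(-29 + j))
a = 127 (a = -4 + ((442 - 305) - 6) = -4 + (137 - 6) = -4 + 131 = 127)
g = I*sqrt(3821)/3 (g = sqrt(2*38/(-29 + 38) - 433) = sqrt(2*38/9 - 433) = sqrt(2*38*(1/9) - 433) = sqrt(76/9 - 433) = sqrt(-3821/9) = I*sqrt(3821)/3 ≈ 20.605*I)
(g + 777)/(a + 2053) = (I*sqrt(3821)/3 + 777)/(127 + 2053) = (777 + I*sqrt(3821)/3)/2180 = (777 + I*sqrt(3821)/3)*(1/2180) = 777/2180 + I*sqrt(3821)/6540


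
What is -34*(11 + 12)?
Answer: -782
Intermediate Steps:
-34*(11 + 12) = -34*23 = -782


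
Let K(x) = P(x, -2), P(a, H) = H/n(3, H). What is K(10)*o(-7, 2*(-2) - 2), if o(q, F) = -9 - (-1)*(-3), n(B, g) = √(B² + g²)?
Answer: 24*√13/13 ≈ 6.6564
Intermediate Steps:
P(a, H) = H/√(9 + H²) (P(a, H) = H/(√(3² + H²)) = H/(√(9 + H²)) = H/√(9 + H²))
o(q, F) = -12 (o(q, F) = -9 - 1*3 = -9 - 3 = -12)
K(x) = -2*√13/13 (K(x) = -2/√(9 + (-2)²) = -2/√(9 + 4) = -2*√13/13)
K(10)*o(-7, 2*(-2) - 2) = -2*√13/13*(-12) = 24*√13/13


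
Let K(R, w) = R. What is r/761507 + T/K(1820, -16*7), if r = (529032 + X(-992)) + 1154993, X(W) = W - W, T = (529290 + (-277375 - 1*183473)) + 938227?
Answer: 769650415683/1385942740 ≈ 555.33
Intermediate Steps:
T = 1006669 (T = (529290 + (-277375 - 183473)) + 938227 = (529290 - 460848) + 938227 = 68442 + 938227 = 1006669)
X(W) = 0
r = 1684025 (r = (529032 + 0) + 1154993 = 529032 + 1154993 = 1684025)
r/761507 + T/K(1820, -16*7) = 1684025/761507 + 1006669/1820 = 769650415683/1385942740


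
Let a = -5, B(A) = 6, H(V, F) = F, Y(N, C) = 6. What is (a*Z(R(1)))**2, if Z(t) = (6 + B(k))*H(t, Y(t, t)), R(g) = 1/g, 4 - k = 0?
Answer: 129600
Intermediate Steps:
k = 4 (k = 4 - 1*0 = 4 + 0 = 4)
R(g) = 1/g
Z(t) = 72 (Z(t) = (6 + 6)*6 = 12*6 = 72)
(a*Z(R(1)))**2 = (-5*72)**2 = (-360)**2 = 129600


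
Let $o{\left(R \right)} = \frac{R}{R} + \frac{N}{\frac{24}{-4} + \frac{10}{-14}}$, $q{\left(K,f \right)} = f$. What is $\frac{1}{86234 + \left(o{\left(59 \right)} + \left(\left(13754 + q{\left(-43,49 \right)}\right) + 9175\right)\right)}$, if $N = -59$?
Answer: $\frac{47}{5133424} \approx 9.1557 \cdot 10^{-6}$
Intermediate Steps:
$o{\left(R \right)} = \frac{460}{47}$ ($o{\left(R \right)} = \frac{R}{R} - \frac{59}{\frac{24}{-4} + \frac{10}{-14}} = 1 - \frac{59}{24 \left(- \frac{1}{4}\right) + 10 \left(- \frac{1}{14}\right)} = 1 - \frac{59}{-6 - \frac{5}{7}} = 1 - \frac{59}{- \frac{47}{7}} = 1 - - \frac{413}{47} = 1 + \frac{413}{47} = \frac{460}{47}$)
$\frac{1}{86234 + \left(o{\left(59 \right)} + \left(\left(13754 + q{\left(-43,49 \right)}\right) + 9175\right)\right)} = \frac{1}{86234 + \left(\frac{460}{47} + \left(\left(13754 + 49\right) + 9175\right)\right)} = \frac{1}{86234 + \left(\frac{460}{47} + \left(13803 + 9175\right)\right)} = \frac{1}{86234 + \left(\frac{460}{47} + 22978\right)} = \frac{1}{86234 + \frac{1080426}{47}} = \frac{1}{\frac{5133424}{47}} = \frac{47}{5133424}$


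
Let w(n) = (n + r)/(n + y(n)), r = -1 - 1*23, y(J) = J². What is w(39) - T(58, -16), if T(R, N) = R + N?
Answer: -4367/104 ≈ -41.990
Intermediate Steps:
r = -24 (r = -1 - 23 = -24)
w(n) = (-24 + n)/(n + n²) (w(n) = (n - 24)/(n + n²) = (-24 + n)/(n + n²))
T(R, N) = N + R
w(39) - T(58, -16) = (-24 + 39)/(39*(1 + 39)) - (-16 + 58) = (1/39)*15/40 - 1*42 = (1/39)*(1/40)*15 - 42 = 1/104 - 42 = -4367/104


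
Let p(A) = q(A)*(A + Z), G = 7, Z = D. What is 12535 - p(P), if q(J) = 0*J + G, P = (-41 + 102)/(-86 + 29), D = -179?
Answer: 786343/57 ≈ 13795.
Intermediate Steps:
Z = -179
P = -61/57 (P = 61/(-57) = 61*(-1/57) = -61/57 ≈ -1.0702)
q(J) = 7 (q(J) = 0*J + 7 = 0 + 7 = 7)
p(A) = -1253 + 7*A (p(A) = 7*(A - 179) = 7*(-179 + A) = -1253 + 7*A)
12535 - p(P) = 12535 - (-1253 + 7*(-61/57)) = 12535 - (-1253 - 427/57) = 12535 - 1*(-71848/57) = 12535 + 71848/57 = 786343/57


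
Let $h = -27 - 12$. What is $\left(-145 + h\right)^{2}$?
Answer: $33856$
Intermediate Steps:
$h = -39$ ($h = -27 - 12 = -39$)
$\left(-145 + h\right)^{2} = \left(-145 - 39\right)^{2} = \left(-184\right)^{2} = 33856$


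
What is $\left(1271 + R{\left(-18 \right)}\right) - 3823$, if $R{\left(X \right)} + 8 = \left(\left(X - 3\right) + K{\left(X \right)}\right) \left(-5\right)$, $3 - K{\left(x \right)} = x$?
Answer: $-2560$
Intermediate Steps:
$K{\left(x \right)} = 3 - x$
$R{\left(X \right)} = -8$ ($R{\left(X \right)} = -8 + \left(\left(X - 3\right) - \left(-3 + X\right)\right) \left(-5\right) = -8 + \left(\left(-3 + X\right) - \left(-3 + X\right)\right) \left(-5\right) = -8 + 0 \left(-5\right) = -8 + 0 = -8$)
$\left(1271 + R{\left(-18 \right)}\right) - 3823 = \left(1271 - 8\right) - 3823 = 1263 - 3823 = -2560$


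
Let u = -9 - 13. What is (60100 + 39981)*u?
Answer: -2201782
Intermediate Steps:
u = -22
(60100 + 39981)*u = (60100 + 39981)*(-22) = 100081*(-22) = -2201782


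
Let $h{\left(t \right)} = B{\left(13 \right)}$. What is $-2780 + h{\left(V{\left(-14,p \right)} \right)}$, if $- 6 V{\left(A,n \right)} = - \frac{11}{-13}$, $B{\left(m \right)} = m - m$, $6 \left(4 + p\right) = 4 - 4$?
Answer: $-2780$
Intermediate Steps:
$p = -4$ ($p = -4 + \frac{4 - 4}{6} = -4 + \frac{1}{6} \cdot 0 = -4 + 0 = -4$)
$B{\left(m \right)} = 0$
$V{\left(A,n \right)} = - \frac{11}{78}$ ($V{\left(A,n \right)} = - \frac{\left(-11\right) \frac{1}{-13}}{6} = - \frac{\left(-11\right) \left(- \frac{1}{13}\right)}{6} = \left(- \frac{1}{6}\right) \frac{11}{13} = - \frac{11}{78}$)
$h{\left(t \right)} = 0$
$-2780 + h{\left(V{\left(-14,p \right)} \right)} = -2780 + 0 = -2780$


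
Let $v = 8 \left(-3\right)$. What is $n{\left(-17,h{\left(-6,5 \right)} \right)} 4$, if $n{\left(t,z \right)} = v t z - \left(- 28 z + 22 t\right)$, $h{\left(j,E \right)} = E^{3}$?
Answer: $219496$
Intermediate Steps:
$v = -24$
$n{\left(t,z \right)} = - 22 t + 28 z - 24 t z$ ($n{\left(t,z \right)} = - 24 t z - \left(- 28 z + 22 t\right) = - 22 t + 28 z - 24 t z$)
$n{\left(-17,h{\left(-6,5 \right)} \right)} 4 = \left(\left(-22\right) \left(-17\right) + 28 \cdot 5^{3} - - 408 \cdot 5^{3}\right) 4 = \left(374 + 28 \cdot 125 - \left(-408\right) 125\right) 4 = \left(374 + 3500 + 51000\right) 4 = 54874 \cdot 4 = 219496$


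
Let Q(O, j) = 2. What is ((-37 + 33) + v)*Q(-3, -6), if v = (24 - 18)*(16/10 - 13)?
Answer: -724/5 ≈ -144.80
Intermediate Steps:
v = -342/5 (v = 6*(16*(⅒) - 13) = 6*(8/5 - 13) = 6*(-57/5) = -342/5 ≈ -68.400)
((-37 + 33) + v)*Q(-3, -6) = ((-37 + 33) - 342/5)*2 = (-4 - 342/5)*2 = -362/5*2 = -724/5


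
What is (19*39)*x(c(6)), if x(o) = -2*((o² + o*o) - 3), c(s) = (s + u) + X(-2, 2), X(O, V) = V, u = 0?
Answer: -185250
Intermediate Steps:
c(s) = 2 + s (c(s) = (s + 0) + 2 = s + 2 = 2 + s)
x(o) = 6 - 4*o² (x(o) = -2*((o² + o²) - 3) = -2*(2*o² - 3) = -2*(-3 + 2*o²) = 6 - 4*o²)
(19*39)*x(c(6)) = (19*39)*(6 - 4*(2 + 6)²) = 741*(6 - 4*8²) = 741*(6 - 4*64) = 741*(6 - 256) = 741*(-250) = -185250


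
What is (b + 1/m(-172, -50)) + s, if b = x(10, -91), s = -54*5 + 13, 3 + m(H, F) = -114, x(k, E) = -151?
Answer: -47737/117 ≈ -408.01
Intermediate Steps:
m(H, F) = -117 (m(H, F) = -3 - 114 = -117)
s = -257 (s = -270 + 13 = -257)
b = -151
(b + 1/m(-172, -50)) + s = (-151 + 1/(-117)) - 257 = (-151 - 1/117) - 257 = -17668/117 - 257 = -47737/117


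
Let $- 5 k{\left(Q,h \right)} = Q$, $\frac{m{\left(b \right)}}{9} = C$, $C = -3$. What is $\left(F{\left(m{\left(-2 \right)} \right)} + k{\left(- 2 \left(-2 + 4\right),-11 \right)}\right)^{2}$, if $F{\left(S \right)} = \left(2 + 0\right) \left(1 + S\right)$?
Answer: $\frac{65536}{25} \approx 2621.4$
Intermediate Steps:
$m{\left(b \right)} = -27$ ($m{\left(b \right)} = 9 \left(-3\right) = -27$)
$k{\left(Q,h \right)} = - \frac{Q}{5}$
$F{\left(S \right)} = 2 + 2 S$ ($F{\left(S \right)} = 2 \left(1 + S\right) = 2 + 2 S$)
$\left(F{\left(m{\left(-2 \right)} \right)} + k{\left(- 2 \left(-2 + 4\right),-11 \right)}\right)^{2} = \left(\left(2 + 2 \left(-27\right)\right) - \frac{\left(-2\right) \left(-2 + 4\right)}{5}\right)^{2} = \left(\left(2 - 54\right) - \frac{\left(-2\right) 2}{5}\right)^{2} = \left(-52 - - \frac{4}{5}\right)^{2} = \left(-52 + \frac{4}{5}\right)^{2} = \left(- \frac{256}{5}\right)^{2} = \frac{65536}{25}$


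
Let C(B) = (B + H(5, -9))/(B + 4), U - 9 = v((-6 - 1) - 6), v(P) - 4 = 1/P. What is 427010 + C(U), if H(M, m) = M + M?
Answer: 46971249/110 ≈ 4.2701e+5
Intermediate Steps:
v(P) = 4 + 1/P
U = 168/13 (U = 9 + (4 + 1/((-6 - 1) - 6)) = 9 + (4 + 1/(-7 - 6)) = 9 + (4 + 1/(-13)) = 9 + (4 - 1/13) = 9 + 51/13 = 168/13 ≈ 12.923)
H(M, m) = 2*M
C(B) = (10 + B)/(4 + B) (C(B) = (B + 2*5)/(B + 4) = (B + 10)/(4 + B) = (10 + B)/(4 + B))
427010 + C(U) = 427010 + (10 + 168/13)/(4 + 168/13) = 427010 + (298/13)/(220/13) = 427010 + (13/220)*(298/13) = 427010 + 149/110 = 46971249/110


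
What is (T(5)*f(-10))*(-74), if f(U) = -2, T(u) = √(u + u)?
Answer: 148*√10 ≈ 468.02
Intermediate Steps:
T(u) = √2*√u (T(u) = √(2*u) = √2*√u)
(T(5)*f(-10))*(-74) = ((√2*√5)*(-2))*(-74) = (√10*(-2))*(-74) = -2*√10*(-74) = 148*√10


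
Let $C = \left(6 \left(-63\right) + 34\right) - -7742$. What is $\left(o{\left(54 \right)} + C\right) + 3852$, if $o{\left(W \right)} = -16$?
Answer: $11234$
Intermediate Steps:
$C = 7398$ ($C = \left(-378 + 34\right) + 7742 = -344 + 7742 = 7398$)
$\left(o{\left(54 \right)} + C\right) + 3852 = \left(-16 + 7398\right) + 3852 = 7382 + 3852 = 11234$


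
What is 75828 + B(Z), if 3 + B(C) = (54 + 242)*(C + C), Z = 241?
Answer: 218497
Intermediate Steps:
B(C) = -3 + 592*C (B(C) = -3 + (54 + 242)*(C + C) = -3 + 296*(2*C) = -3 + 592*C)
75828 + B(Z) = 75828 + (-3 + 592*241) = 75828 + (-3 + 142672) = 75828 + 142669 = 218497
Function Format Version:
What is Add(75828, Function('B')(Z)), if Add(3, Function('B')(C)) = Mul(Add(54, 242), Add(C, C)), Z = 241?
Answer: 218497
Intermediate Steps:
Function('B')(C) = Add(-3, Mul(592, C)) (Function('B')(C) = Add(-3, Mul(Add(54, 242), Add(C, C))) = Add(-3, Mul(296, Mul(2, C))) = Add(-3, Mul(592, C)))
Add(75828, Function('B')(Z)) = Add(75828, Add(-3, Mul(592, 241))) = Add(75828, Add(-3, 142672)) = Add(75828, 142669) = 218497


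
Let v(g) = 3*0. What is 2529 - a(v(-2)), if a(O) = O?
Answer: 2529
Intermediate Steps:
v(g) = 0
2529 - a(v(-2)) = 2529 - 1*0 = 2529 + 0 = 2529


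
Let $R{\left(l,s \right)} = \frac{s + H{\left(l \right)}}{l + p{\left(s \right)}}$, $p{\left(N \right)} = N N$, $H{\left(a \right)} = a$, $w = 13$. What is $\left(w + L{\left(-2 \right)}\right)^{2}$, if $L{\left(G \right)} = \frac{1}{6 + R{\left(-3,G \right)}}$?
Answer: $196$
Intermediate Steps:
$p{\left(N \right)} = N^{2}$
$R{\left(l,s \right)} = \frac{l + s}{l + s^{2}}$ ($R{\left(l,s \right)} = \frac{s + l}{l + s^{2}} = \frac{l + s}{l + s^{2}}$)
$L{\left(G \right)} = \frac{1}{6 + \frac{-3 + G}{-3 + G^{2}}}$
$\left(w + L{\left(-2 \right)}\right)^{2} = \left(13 + \frac{-3 + \left(-2\right)^{2}}{-21 - 2 + 6 \left(-2\right)^{2}}\right)^{2} = \left(13 + \frac{-3 + 4}{-21 - 2 + 6 \cdot 4}\right)^{2} = \left(13 + \frac{1}{-21 - 2 + 24} \cdot 1\right)^{2} = \left(13 + 1^{-1} \cdot 1\right)^{2} = \left(13 + 1 \cdot 1\right)^{2} = \left(13 + 1\right)^{2} = 14^{2} = 196$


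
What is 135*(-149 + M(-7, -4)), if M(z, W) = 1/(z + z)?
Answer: -281745/14 ≈ -20125.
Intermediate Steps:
M(z, W) = 1/(2*z)
135*(-149 + M(-7, -4)) = 135*(-149 + (½)/(-7)) = 135*(-149 + (½)*(-⅐)) = 135*(-149 - 1/14) = 135*(-2087/14) = -281745/14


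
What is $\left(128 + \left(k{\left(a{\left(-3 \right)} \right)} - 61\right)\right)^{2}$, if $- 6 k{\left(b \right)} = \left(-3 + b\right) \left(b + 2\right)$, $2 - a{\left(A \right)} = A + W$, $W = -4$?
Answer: $3136$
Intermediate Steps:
$a{\left(A \right)} = 6 - A$ ($a{\left(A \right)} = 2 - \left(A - 4\right) = 2 - \left(-4 + A\right) = 6 - A$)
$k{\left(b \right)} = - \frac{\left(-3 + b\right) \left(2 + b\right)}{6}$ ($k{\left(b \right)} = - \frac{\left(-3 + b\right) \left(b + 2\right)}{6} = - \frac{\left(-3 + b\right) \left(2 + b\right)}{6}$)
$\left(128 + \left(k{\left(a{\left(-3 \right)} \right)} - 61\right)\right)^{2} = \left(128 - \left(60 - \frac{6 - -3}{6} + \frac{\left(6 - -3\right)^{2}}{6}\right)\right)^{2} = \left(128 - \left(60 - \frac{6 + 3}{6} + \frac{\left(6 + 3\right)^{2}}{6}\right)\right)^{2} = \left(128 + \left(\left(1 - \frac{9^{2}}{6} + \frac{1}{6} \cdot 9\right) - 61\right)\right)^{2} = \left(128 + \left(\left(1 - \frac{27}{2} + \frac{3}{2}\right) - 61\right)\right)^{2} = \left(128 - 72\right)^{2} = 56^{2} = 3136$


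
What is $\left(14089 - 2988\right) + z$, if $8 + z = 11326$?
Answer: $22419$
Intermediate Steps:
$z = 11318$ ($z = -8 + 11326 = 11318$)
$\left(14089 - 2988\right) + z = \left(14089 - 2988\right) + 11318 = 11101 + 11318 = 22419$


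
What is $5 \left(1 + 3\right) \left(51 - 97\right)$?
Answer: $-920$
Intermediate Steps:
$5 \left(1 + 3\right) \left(51 - 97\right) = 5 \cdot 4 \left(-46\right) = 20 \left(-46\right) = -920$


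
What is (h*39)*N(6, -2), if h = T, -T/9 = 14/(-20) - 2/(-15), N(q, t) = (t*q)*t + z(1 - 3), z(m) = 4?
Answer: 27846/5 ≈ 5569.2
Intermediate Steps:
N(q, t) = 4 + q*t² (N(q, t) = (t*q)*t + 4 = (q*t)*t + 4 = q*t² + 4 = 4 + q*t²)
T = 51/10 (T = -9*(14/(-20) - 2/(-15)) = -9*(14*(-1/20) - 2*(-1/15)) = -9*(-7/10 + 2/15) = -9*(-17/30) = 51/10 ≈ 5.1000)
h = 51/10 ≈ 5.1000
(h*39)*N(6, -2) = ((51/10)*39)*(4 + 6*(-2)²) = 1989*(4 + 6*4)/10 = 1989*(4 + 24)/10 = (1989/10)*28 = 27846/5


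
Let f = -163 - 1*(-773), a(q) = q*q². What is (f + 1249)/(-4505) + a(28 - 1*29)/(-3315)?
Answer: -72448/175695 ≈ -0.41235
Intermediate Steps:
a(q) = q³
f = 610 (f = -163 + 773 = 610)
(f + 1249)/(-4505) + a(28 - 1*29)/(-3315) = (610 + 1249)/(-4505) + (28 - 1*29)³/(-3315) = 1859*(-1/4505) + (28 - 29)³*(-1/3315) = -1859/4505 + (-1)³*(-1/3315) = -1859/4505 - 1*(-1/3315) = -1859/4505 + 1/3315 = -72448/175695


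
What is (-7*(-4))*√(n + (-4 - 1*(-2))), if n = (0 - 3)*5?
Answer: 28*I*√17 ≈ 115.45*I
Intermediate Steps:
n = -15 (n = -3*5 = -15)
(-7*(-4))*√(n + (-4 - 1*(-2))) = (-7*(-4))*√(-15 + (-4 - 1*(-2))) = 28*√(-15 + (-4 + 2)) = 28*√(-15 - 2) = 28*√(-17) = 28*(I*√17) = 28*I*√17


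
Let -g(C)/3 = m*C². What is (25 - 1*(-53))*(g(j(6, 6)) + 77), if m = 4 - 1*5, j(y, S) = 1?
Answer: 6240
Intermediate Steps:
m = -1 (m = 4 - 5 = -1)
g(C) = 3*C² (g(C) = -(-3)*C² = 3*C²)
(25 - 1*(-53))*(g(j(6, 6)) + 77) = (25 - 1*(-53))*(3*1² + 77) = (25 + 53)*(3*1 + 77) = 78*(3 + 77) = 78*80 = 6240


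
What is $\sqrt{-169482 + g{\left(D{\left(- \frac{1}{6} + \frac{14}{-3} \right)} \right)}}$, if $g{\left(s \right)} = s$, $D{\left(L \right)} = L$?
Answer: $\frac{i \sqrt{6101526}}{6} \approx 411.69 i$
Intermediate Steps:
$\sqrt{-169482 + g{\left(D{\left(- \frac{1}{6} + \frac{14}{-3} \right)} \right)}} = \sqrt{-169482 + \left(- \frac{1}{6} + \frac{14}{-3}\right)} = \sqrt{-169482 + \left(\left(-1\right) \frac{1}{6} + 14 \left(- \frac{1}{3}\right)\right)} = \sqrt{-169482 - \frac{29}{6}} = \sqrt{- \frac{1016921}{6}} = \frac{i \sqrt{6101526}}{6}$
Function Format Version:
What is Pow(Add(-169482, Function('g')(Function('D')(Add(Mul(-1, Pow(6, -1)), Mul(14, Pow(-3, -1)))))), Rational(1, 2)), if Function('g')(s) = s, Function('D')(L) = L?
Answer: Mul(Rational(1, 6), I, Pow(6101526, Rational(1, 2))) ≈ Mul(411.69, I)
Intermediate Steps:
Pow(Add(-169482, Function('g')(Function('D')(Add(Mul(-1, Pow(6, -1)), Mul(14, Pow(-3, -1)))))), Rational(1, 2)) = Pow(Add(-169482, Add(Mul(-1, Pow(6, -1)), Mul(14, Pow(-3, -1)))), Rational(1, 2)) = Pow(Add(-169482, Add(Mul(-1, Rational(1, 6)), Mul(14, Rational(-1, 3)))), Rational(1, 2)) = Pow(Add(-169482, Add(Rational(-1, 6), Rational(-14, 3))), Rational(1, 2)) = Pow(Add(-169482, Rational(-29, 6)), Rational(1, 2)) = Pow(Rational(-1016921, 6), Rational(1, 2)) = Mul(Rational(1, 6), I, Pow(6101526, Rational(1, 2)))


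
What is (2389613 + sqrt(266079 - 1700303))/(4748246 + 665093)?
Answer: 2389613/5413339 + 4*I*sqrt(89639)/5413339 ≈ 0.44143 + 0.00022123*I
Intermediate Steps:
(2389613 + sqrt(266079 - 1700303))/(4748246 + 665093) = (2389613 + sqrt(-1434224))/5413339 = (2389613 + 4*I*sqrt(89639))*(1/5413339) = 2389613/5413339 + 4*I*sqrt(89639)/5413339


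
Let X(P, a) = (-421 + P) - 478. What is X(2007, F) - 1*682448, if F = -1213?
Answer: -681340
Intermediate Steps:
X(P, a) = -899 + P
X(2007, F) - 1*682448 = (-899 + 2007) - 1*682448 = 1108 - 682448 = -681340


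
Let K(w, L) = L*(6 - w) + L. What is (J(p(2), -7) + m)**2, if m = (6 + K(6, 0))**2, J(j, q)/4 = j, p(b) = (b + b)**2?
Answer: 10000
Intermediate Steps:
p(b) = 4*b**2 (p(b) = (2*b)**2 = 4*b**2)
J(j, q) = 4*j
K(w, L) = L + L*(6 - w)
m = 36 (m = (6 + 0*(7 - 1*6))**2 = (6 + 0*(7 - 6))**2 = (6 + 0*1)**2 = (6 + 0)**2 = 6**2 = 36)
(J(p(2), -7) + m)**2 = (4*(4*2**2) + 36)**2 = (4*(4*4) + 36)**2 = (4*16 + 36)**2 = (64 + 36)**2 = 100**2 = 10000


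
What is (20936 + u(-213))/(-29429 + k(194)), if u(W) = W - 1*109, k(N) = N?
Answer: -20614/29235 ≈ -0.70511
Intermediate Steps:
u(W) = -109 + W (u(W) = W - 109 = -109 + W)
(20936 + u(-213))/(-29429 + k(194)) = (20936 + (-109 - 213))/(-29429 + 194) = (20936 - 322)/(-29235) = 20614*(-1/29235) = -20614/29235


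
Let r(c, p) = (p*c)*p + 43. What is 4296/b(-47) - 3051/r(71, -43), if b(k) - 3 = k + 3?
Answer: -188094801/1794734 ≈ -104.80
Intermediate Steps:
b(k) = 6 + k (b(k) = 3 + (k + 3) = 3 + (3 + k) = 6 + k)
r(c, p) = 43 + c*p² (r(c, p) = (c*p)*p + 43 = c*p² + 43 = 43 + c*p²)
4296/b(-47) - 3051/r(71, -43) = 4296/(6 - 47) - 3051/(43 + 71*(-43)²) = 4296/(-41) - 3051/(43 + 71*1849) = 4296*(-1/41) - 3051/(43 + 131279) = -4296/41 - 3051/131322 = -4296/41 - 3051*1/131322 = -4296/41 - 1017/43774 = -188094801/1794734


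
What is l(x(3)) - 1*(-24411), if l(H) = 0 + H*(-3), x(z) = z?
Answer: 24402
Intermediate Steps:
l(H) = -3*H (l(H) = 0 - 3*H = -3*H)
l(x(3)) - 1*(-24411) = -3*3 - 1*(-24411) = -9 + 24411 = 24402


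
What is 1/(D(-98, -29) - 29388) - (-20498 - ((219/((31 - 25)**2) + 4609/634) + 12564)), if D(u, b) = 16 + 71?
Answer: 1228870684913/37153668 ≈ 33075.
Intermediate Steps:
D(u, b) = 87
1/(D(-98, -29) - 29388) - (-20498 - ((219/((31 - 25)**2) + 4609/634) + 12564)) = 1/(87 - 29388) - (-20498 - ((219/((31 - 25)**2) + 4609/634) + 12564)) = 1/(-29301) - (-20498 - ((219/(6**2) + 4609*(1/634)) + 12564)) = -1/29301 - (-20498 - ((219/36 + 4609/634) + 12564)) = -1/29301 - (-20498 - ((219*(1/36) + 4609/634) + 12564)) = -1/29301 - (-20498 - ((73/12 + 4609/634) + 12564)) = -1/29301 - (-20498 - (50795/3804 + 12564)) = -1/29301 - (-20498 - 1*47844251/3804) = -1/29301 - (-20498 - 47844251/3804) = -1/29301 - 1*(-125818643/3804) = -1/29301 + 125818643/3804 = 1228870684913/37153668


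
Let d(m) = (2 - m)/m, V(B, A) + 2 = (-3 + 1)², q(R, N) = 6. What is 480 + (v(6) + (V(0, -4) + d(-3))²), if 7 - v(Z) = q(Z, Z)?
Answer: 4330/9 ≈ 481.11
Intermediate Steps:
V(B, A) = 2 (V(B, A) = -2 + (-3 + 1)² = -2 + (-2)² = -2 + 4 = 2)
v(Z) = 1 (v(Z) = 7 - 1*6 = 7 - 6 = 1)
d(m) = (2 - m)/m
480 + (v(6) + (V(0, -4) + d(-3))²) = 480 + (1 + (2 + (2 - 1*(-3))/(-3))²) = 480 + (1 + (2 - (2 + 3)/3)²) = 480 + (1 + (2 - ⅓*5)²) = 480 + (1 + (2 - 5/3)²) = 480 + (1 + (⅓)²) = 480 + (1 + ⅑) = 480 + 10/9 = 4330/9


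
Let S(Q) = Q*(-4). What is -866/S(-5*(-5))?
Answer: 433/50 ≈ 8.6600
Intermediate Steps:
S(Q) = -4*Q
-866/S(-5*(-5)) = -866/((-(-20)*(-5))) = -866/((-4*25)) = -866/(-100) = -866*(-1/100) = 433/50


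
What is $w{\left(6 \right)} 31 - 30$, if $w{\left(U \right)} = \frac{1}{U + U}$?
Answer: $- \frac{329}{12} \approx -27.417$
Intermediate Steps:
$w{\left(U \right)} = \frac{1}{2 U}$
$w{\left(6 \right)} 31 - 30 = \frac{1}{2 \cdot 6} \cdot 31 - 30 = \frac{1}{2} \cdot \frac{1}{6} \cdot 31 - 30 = \frac{1}{12} \cdot 31 - 30 = \frac{31}{12} - 30 = - \frac{329}{12}$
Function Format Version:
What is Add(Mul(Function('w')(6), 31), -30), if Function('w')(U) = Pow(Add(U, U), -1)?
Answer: Rational(-329, 12) ≈ -27.417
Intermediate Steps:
Function('w')(U) = Mul(Rational(1, 2), Pow(U, -1)) (Function('w')(U) = Pow(Mul(2, U), -1) = Mul(Rational(1, 2), Pow(U, -1)))
Add(Mul(Function('w')(6), 31), -30) = Add(Mul(Mul(Rational(1, 2), Pow(6, -1)), 31), -30) = Add(Mul(Mul(Rational(1, 2), Rational(1, 6)), 31), -30) = Add(Mul(Rational(1, 12), 31), -30) = Add(Rational(31, 12), -30) = Rational(-329, 12)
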